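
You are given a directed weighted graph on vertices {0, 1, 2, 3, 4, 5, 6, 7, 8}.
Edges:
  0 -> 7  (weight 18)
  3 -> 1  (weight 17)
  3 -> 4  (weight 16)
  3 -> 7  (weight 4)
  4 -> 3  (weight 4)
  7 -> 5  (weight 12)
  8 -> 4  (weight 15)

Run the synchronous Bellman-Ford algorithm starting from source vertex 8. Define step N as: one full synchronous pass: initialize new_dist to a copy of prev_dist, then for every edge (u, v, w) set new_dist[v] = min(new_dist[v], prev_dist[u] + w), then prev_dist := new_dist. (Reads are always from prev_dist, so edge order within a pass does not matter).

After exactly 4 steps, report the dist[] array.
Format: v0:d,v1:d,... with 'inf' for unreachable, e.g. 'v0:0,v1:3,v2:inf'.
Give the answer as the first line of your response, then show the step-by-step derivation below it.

v0:inf,v1:36,v2:inf,v3:19,v4:15,v5:35,v6:inf,v7:23,v8:0

step 1: dist = v0:inf,v1:inf,v2:inf,v3:inf,v4:15,v5:inf,v6:inf,v7:inf,v8:0
step 2: dist = v0:inf,v1:inf,v2:inf,v3:19,v4:15,v5:inf,v6:inf,v7:inf,v8:0
step 3: dist = v0:inf,v1:36,v2:inf,v3:19,v4:15,v5:inf,v6:inf,v7:23,v8:0
step 4: dist = v0:inf,v1:36,v2:inf,v3:19,v4:15,v5:35,v6:inf,v7:23,v8:0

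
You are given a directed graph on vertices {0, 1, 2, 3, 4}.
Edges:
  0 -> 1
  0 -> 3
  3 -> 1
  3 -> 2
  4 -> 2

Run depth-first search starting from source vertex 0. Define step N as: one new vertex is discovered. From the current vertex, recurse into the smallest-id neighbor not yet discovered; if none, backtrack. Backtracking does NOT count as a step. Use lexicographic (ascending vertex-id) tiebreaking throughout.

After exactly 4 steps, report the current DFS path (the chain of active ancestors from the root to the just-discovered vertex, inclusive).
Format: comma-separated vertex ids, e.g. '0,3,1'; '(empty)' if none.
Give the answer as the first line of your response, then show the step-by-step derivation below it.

0,3,2

step 1: discover 0; path=0; order=0
step 2: discover 1; path=0>1; order=0,1
step 3: discover 3; path=0>3; order=0,1,3
step 4: discover 2; path=0>3>2; order=0,1,3,2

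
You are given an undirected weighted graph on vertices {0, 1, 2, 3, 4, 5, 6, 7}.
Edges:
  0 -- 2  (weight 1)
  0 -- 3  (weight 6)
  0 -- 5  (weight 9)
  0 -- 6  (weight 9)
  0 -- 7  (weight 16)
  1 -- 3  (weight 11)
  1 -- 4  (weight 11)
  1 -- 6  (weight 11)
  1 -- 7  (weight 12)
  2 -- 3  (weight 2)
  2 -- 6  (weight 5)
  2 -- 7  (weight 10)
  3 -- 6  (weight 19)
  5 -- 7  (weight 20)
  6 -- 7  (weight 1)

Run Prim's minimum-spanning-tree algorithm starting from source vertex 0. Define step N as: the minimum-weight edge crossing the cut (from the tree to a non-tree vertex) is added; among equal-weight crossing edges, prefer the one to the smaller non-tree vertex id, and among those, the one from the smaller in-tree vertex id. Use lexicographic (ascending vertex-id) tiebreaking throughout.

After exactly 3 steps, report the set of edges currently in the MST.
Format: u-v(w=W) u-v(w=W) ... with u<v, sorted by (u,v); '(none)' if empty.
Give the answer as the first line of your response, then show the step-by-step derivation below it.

0-2(w=1) 2-3(w=2) 2-6(w=5)

step 1: add edge 0-2 (w=1); MST = {0-2(w=1)}
step 2: add edge 2-3 (w=2); MST = {0-2(w=1) 2-3(w=2)}
step 3: add edge 2-6 (w=5); MST = {0-2(w=1) 2-3(w=2) 2-6(w=5)}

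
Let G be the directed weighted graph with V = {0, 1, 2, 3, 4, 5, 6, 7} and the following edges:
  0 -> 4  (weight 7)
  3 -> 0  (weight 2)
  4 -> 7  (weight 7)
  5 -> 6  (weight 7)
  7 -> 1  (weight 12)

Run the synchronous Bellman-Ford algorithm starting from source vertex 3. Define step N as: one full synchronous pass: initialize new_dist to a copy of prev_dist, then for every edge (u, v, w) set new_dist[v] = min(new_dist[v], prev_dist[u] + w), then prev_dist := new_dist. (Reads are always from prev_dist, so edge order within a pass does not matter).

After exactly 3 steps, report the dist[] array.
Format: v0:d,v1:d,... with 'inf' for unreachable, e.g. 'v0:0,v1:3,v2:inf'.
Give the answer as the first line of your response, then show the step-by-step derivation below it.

v0:2,v1:inf,v2:inf,v3:0,v4:9,v5:inf,v6:inf,v7:16

step 1: dist = v0:2,v1:inf,v2:inf,v3:0,v4:inf,v5:inf,v6:inf,v7:inf
step 2: dist = v0:2,v1:inf,v2:inf,v3:0,v4:9,v5:inf,v6:inf,v7:inf
step 3: dist = v0:2,v1:inf,v2:inf,v3:0,v4:9,v5:inf,v6:inf,v7:16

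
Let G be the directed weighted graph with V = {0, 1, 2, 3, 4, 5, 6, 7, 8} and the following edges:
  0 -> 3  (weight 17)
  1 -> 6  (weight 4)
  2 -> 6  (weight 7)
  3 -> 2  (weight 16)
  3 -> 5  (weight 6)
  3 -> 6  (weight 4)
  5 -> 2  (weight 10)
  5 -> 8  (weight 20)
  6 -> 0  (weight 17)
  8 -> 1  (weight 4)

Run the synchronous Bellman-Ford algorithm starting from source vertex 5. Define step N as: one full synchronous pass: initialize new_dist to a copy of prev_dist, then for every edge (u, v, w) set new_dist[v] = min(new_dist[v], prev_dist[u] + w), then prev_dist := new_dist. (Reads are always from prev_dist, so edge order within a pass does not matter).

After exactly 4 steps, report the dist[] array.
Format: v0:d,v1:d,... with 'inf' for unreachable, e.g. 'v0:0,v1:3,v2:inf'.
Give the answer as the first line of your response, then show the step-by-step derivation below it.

v0:34,v1:24,v2:10,v3:51,v4:inf,v5:0,v6:17,v7:inf,v8:20

step 1: dist = v0:inf,v1:inf,v2:10,v3:inf,v4:inf,v5:0,v6:inf,v7:inf,v8:20
step 2: dist = v0:inf,v1:24,v2:10,v3:inf,v4:inf,v5:0,v6:17,v7:inf,v8:20
step 3: dist = v0:34,v1:24,v2:10,v3:inf,v4:inf,v5:0,v6:17,v7:inf,v8:20
step 4: dist = v0:34,v1:24,v2:10,v3:51,v4:inf,v5:0,v6:17,v7:inf,v8:20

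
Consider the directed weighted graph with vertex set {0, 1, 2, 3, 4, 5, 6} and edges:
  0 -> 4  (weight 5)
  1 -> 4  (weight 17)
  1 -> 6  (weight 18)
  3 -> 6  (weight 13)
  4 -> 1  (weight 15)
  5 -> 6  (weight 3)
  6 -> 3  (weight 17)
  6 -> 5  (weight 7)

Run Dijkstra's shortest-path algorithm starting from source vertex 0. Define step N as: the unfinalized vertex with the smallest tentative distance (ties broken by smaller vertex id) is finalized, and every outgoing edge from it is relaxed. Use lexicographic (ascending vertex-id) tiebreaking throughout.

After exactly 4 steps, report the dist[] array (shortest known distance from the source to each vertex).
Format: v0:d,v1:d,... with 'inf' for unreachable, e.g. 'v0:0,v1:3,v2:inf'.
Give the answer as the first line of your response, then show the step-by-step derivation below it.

v0:0,v1:20,v2:inf,v3:55,v4:5,v5:45,v6:38

step 1: dist = v0:0,v1:inf,v2:inf,v3:inf,v4:5,v5:inf,v6:inf
step 2: dist = v0:0,v1:20,v2:inf,v3:inf,v4:5,v5:inf,v6:inf
step 3: dist = v0:0,v1:20,v2:inf,v3:inf,v4:5,v5:inf,v6:38
step 4: dist = v0:0,v1:20,v2:inf,v3:55,v4:5,v5:45,v6:38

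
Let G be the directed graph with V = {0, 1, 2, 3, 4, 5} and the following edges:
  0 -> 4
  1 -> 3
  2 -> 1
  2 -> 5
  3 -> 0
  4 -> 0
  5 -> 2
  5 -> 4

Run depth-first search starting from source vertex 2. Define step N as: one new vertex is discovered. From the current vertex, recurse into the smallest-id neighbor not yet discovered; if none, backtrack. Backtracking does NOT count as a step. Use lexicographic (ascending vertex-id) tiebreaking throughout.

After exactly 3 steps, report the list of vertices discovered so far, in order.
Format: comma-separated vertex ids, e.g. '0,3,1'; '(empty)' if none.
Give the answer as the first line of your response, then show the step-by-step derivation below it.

2,1,3

step 1: discover 2; path=2; order=2
step 2: discover 1; path=2>1; order=2,1
step 3: discover 3; path=2>1>3; order=2,1,3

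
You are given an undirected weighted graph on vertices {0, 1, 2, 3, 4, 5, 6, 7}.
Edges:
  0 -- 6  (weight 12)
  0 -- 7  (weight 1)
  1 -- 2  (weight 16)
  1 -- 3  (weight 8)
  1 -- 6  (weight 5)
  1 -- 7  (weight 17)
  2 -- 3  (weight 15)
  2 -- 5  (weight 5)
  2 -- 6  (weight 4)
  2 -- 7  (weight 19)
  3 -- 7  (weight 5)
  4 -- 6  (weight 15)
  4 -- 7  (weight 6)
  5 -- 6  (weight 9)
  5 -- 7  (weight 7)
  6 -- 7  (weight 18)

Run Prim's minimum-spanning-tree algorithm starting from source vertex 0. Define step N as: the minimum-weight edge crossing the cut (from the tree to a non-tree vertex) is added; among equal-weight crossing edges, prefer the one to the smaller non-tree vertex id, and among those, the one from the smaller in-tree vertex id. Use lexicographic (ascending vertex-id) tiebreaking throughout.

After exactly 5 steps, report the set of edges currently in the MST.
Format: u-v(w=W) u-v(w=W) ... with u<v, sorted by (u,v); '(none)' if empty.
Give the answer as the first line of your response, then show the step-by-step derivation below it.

0-7(w=1) 2-5(w=5) 3-7(w=5) 4-7(w=6) 5-7(w=7)

step 1: add edge 0-7 (w=1); MST = {0-7(w=1)}
step 2: add edge 3-7 (w=5); MST = {0-7(w=1) 3-7(w=5)}
step 3: add edge 4-7 (w=6); MST = {0-7(w=1) 3-7(w=5) 4-7(w=6)}
step 4: add edge 5-7 (w=7); MST = {0-7(w=1) 3-7(w=5) 4-7(w=6) 5-7(w=7)}
step 5: add edge 2-5 (w=5); MST = {0-7(w=1) 2-5(w=5) 3-7(w=5) 4-7(w=6) 5-7(w=7)}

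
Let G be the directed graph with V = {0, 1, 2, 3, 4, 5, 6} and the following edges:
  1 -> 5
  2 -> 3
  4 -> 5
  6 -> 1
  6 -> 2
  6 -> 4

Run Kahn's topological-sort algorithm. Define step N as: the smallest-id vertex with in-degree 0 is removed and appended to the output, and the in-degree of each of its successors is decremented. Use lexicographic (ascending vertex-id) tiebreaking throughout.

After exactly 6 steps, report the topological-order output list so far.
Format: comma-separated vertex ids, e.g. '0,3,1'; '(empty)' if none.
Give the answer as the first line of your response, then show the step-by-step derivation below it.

0,6,1,2,3,4

step 1: output 0; order=[0]; indeg=(0,1,1,1,1,2,0)
step 2: output 6; order=[0,6]; indeg=(0,0,0,1,0,2,0)
step 3: output 1; order=[0,6,1]; indeg=(0,0,0,1,0,1,0)
step 4: output 2; order=[0,6,1,2]; indeg=(0,0,0,0,0,1,0)
step 5: output 3; order=[0,6,1,2,3]; indeg=(0,0,0,0,0,1,0)
step 6: output 4; order=[0,6,1,2,3,4]; indeg=(0,0,0,0,0,0,0)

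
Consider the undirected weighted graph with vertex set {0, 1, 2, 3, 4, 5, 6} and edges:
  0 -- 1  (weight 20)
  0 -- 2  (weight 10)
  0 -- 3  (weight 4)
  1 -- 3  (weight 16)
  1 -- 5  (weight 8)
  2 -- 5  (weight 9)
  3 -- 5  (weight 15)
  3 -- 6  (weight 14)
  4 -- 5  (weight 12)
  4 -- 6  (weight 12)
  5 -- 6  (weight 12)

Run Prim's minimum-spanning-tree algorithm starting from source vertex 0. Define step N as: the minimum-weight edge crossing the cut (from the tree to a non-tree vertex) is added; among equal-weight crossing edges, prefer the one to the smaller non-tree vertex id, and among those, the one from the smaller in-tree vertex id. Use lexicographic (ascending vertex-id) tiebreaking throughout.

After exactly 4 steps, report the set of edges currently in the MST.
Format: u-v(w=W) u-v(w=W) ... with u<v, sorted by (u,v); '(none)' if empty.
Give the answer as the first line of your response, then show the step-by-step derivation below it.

0-2(w=10) 0-3(w=4) 1-5(w=8) 2-5(w=9)

step 1: add edge 0-3 (w=4); MST = {0-3(w=4)}
step 2: add edge 0-2 (w=10); MST = {0-2(w=10) 0-3(w=4)}
step 3: add edge 2-5 (w=9); MST = {0-2(w=10) 0-3(w=4) 2-5(w=9)}
step 4: add edge 1-5 (w=8); MST = {0-2(w=10) 0-3(w=4) 1-5(w=8) 2-5(w=9)}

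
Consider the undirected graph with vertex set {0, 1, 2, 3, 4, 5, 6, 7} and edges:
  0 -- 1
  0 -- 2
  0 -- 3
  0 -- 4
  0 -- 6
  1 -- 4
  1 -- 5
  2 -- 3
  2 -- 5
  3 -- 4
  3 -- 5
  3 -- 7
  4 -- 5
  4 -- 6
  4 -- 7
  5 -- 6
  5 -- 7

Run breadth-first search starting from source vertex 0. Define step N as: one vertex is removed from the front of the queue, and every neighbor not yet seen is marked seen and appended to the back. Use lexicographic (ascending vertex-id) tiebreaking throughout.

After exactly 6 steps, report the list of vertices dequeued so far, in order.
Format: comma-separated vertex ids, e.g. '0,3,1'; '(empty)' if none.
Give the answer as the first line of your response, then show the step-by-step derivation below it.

0,1,2,3,4,6

step 1: dequeue 0; queue=[1,2,3,4,6]; order=0
step 2: dequeue 1; queue=[2,3,4,6,5]; order=0,1
step 3: dequeue 2; queue=[3,4,6,5]; order=0,1,2
step 4: dequeue 3; queue=[4,6,5,7]; order=0,1,2,3
step 5: dequeue 4; queue=[6,5,7]; order=0,1,2,3,4
step 6: dequeue 6; queue=[5,7]; order=0,1,2,3,4,6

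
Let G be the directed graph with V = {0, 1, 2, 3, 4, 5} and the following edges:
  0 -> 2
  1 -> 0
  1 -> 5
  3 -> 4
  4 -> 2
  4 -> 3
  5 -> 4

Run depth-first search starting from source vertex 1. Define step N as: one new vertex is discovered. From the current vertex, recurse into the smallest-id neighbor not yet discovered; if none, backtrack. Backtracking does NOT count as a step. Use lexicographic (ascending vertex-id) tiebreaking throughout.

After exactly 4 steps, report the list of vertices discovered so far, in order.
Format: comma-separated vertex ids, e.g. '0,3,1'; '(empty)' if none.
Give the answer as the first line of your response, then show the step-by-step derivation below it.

1,0,2,5

step 1: discover 1; path=1; order=1
step 2: discover 0; path=1>0; order=1,0
step 3: discover 2; path=1>0>2; order=1,0,2
step 4: discover 5; path=1>5; order=1,0,2,5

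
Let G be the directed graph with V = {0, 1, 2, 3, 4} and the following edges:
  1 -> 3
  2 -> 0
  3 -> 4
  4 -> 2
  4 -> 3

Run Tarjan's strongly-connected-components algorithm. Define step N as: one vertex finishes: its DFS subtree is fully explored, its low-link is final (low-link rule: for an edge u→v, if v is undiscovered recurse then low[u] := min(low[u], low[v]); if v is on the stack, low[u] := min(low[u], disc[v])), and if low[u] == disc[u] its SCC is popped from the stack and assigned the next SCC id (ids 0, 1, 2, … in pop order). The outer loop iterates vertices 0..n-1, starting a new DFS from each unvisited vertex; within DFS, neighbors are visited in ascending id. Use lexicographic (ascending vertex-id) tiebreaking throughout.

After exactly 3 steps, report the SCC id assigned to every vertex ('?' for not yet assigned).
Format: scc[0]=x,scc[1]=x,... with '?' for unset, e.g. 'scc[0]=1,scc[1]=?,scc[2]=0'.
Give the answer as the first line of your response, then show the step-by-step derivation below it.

scc[0]=0,scc[1]=?,scc[2]=1,scc[3]=?,scc[4]=?

step 1: low=(low[0]=0,low[1]=?,low[2]=?,low[3]=?,low[4]=?); scc=(scc[0]=0,scc[1]=?,scc[2]=?,scc[3]=?,scc[4]=?)
step 2: low=(low[0]=0,low[1]=1,low[2]=4,low[3]=2,low[4]=3); scc=(scc[0]=0,scc[1]=?,scc[2]=1,scc[3]=?,scc[4]=?)
step 3: low=(low[0]=0,low[1]=1,low[2]=4,low[3]=2,low[4]=2); scc=(scc[0]=0,scc[1]=?,scc[2]=1,scc[3]=?,scc[4]=?)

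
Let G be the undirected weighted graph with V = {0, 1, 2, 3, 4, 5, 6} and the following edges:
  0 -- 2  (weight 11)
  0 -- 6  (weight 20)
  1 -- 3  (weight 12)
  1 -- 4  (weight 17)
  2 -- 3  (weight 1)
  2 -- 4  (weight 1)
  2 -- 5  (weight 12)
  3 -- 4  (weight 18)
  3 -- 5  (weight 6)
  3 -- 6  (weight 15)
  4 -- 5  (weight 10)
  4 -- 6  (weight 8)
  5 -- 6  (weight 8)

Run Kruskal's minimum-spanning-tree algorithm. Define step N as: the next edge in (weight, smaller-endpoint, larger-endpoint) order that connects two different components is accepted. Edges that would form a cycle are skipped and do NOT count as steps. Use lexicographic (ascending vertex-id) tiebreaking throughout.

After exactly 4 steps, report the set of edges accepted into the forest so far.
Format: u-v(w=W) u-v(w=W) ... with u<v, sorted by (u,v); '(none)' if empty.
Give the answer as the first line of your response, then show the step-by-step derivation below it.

2-3(w=1) 2-4(w=1) 3-5(w=6) 4-6(w=8)

step 1: add edge 2-3 (w=1); MST = {2-3(w=1)}
step 2: add edge 2-4 (w=1); MST = {2-3(w=1) 2-4(w=1)}
step 3: add edge 3-5 (w=6); MST = {2-3(w=1) 2-4(w=1) 3-5(w=6)}
step 4: add edge 4-6 (w=8); MST = {2-3(w=1) 2-4(w=1) 3-5(w=6) 4-6(w=8)}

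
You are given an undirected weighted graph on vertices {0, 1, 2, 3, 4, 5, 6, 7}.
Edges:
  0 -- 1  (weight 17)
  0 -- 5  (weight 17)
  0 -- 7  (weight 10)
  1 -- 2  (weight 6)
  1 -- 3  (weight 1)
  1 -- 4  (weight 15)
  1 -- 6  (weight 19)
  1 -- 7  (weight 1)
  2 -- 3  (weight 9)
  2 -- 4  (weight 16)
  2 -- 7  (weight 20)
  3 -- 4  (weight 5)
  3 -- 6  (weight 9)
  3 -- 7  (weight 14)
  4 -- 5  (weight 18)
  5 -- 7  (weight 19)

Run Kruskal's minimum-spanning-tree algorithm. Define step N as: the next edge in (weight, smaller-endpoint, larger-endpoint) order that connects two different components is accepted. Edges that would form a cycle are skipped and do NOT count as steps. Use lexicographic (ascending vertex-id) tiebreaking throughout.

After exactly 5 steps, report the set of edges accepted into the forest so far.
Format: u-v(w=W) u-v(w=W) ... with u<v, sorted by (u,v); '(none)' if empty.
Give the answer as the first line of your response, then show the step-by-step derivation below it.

1-2(w=6) 1-3(w=1) 1-7(w=1) 3-4(w=5) 3-6(w=9)

step 1: add edge 1-3 (w=1); MST = {1-3(w=1)}
step 2: add edge 1-7 (w=1); MST = {1-3(w=1) 1-7(w=1)}
step 3: add edge 3-4 (w=5); MST = {1-3(w=1) 1-7(w=1) 3-4(w=5)}
step 4: add edge 1-2 (w=6); MST = {1-2(w=6) 1-3(w=1) 1-7(w=1) 3-4(w=5)}
step 5: add edge 3-6 (w=9); MST = {1-2(w=6) 1-3(w=1) 1-7(w=1) 3-4(w=5) 3-6(w=9)}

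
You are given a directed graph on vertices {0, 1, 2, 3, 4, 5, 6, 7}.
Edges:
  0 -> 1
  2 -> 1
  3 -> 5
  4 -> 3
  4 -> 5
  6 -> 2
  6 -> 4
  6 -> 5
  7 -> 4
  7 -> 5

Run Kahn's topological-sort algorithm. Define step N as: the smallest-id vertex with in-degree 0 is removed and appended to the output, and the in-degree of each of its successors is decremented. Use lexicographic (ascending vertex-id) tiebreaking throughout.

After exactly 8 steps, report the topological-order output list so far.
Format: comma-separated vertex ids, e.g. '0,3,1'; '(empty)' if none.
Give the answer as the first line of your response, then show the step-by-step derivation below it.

0,6,2,1,7,4,3,5

step 1: output 0; order=[0]; indeg=(0,1,1,1,2,4,0,0)
step 2: output 6; order=[0,6]; indeg=(0,1,0,1,1,3,0,0)
step 3: output 2; order=[0,6,2]; indeg=(0,0,0,1,1,3,0,0)
step 4: output 1; order=[0,6,2,1]; indeg=(0,0,0,1,1,3,0,0)
step 5: output 7; order=[0,6,2,1,7]; indeg=(0,0,0,1,0,2,0,0)
step 6: output 4; order=[0,6,2,1,7,4]; indeg=(0,0,0,0,0,1,0,0)
step 7: output 3; order=[0,6,2,1,7,4,3]; indeg=(0,0,0,0,0,0,0,0)
step 8: output 5; order=[0,6,2,1,7,4,3,5]; indeg=(0,0,0,0,0,0,0,0)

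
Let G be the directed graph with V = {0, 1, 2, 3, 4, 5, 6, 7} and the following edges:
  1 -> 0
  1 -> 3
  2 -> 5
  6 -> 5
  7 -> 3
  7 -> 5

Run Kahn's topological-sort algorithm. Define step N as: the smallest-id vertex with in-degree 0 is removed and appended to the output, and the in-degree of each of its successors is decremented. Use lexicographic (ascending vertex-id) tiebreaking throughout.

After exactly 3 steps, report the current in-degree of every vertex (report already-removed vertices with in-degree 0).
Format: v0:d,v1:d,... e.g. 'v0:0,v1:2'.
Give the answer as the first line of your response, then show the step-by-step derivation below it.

v0:0,v1:0,v2:0,v3:1,v4:0,v5:2,v6:0,v7:0

step 1: output 1; order=[1]; indeg=(0,0,0,1,0,3,0,0)
step 2: output 0; order=[1,0]; indeg=(0,0,0,1,0,3,0,0)
step 3: output 2; order=[1,0,2]; indeg=(0,0,0,1,0,2,0,0)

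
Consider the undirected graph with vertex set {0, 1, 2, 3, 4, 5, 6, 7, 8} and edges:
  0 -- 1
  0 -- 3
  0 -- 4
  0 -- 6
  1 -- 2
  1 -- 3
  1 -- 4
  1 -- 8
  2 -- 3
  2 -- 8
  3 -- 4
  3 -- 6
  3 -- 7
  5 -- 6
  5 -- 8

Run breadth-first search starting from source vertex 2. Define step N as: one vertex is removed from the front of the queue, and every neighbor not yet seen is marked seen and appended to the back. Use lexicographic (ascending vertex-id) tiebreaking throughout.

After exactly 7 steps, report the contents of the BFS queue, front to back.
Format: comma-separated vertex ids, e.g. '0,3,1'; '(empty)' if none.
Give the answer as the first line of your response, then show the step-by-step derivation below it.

7,5

step 1: dequeue 2; queue=[1,3,8]; order=2
step 2: dequeue 1; queue=[3,8,0,4]; order=2,1
step 3: dequeue 3; queue=[8,0,4,6,7]; order=2,1,3
step 4: dequeue 8; queue=[0,4,6,7,5]; order=2,1,3,8
step 5: dequeue 0; queue=[4,6,7,5]; order=2,1,3,8,0
step 6: dequeue 4; queue=[6,7,5]; order=2,1,3,8,0,4
step 7: dequeue 6; queue=[7,5]; order=2,1,3,8,0,4,6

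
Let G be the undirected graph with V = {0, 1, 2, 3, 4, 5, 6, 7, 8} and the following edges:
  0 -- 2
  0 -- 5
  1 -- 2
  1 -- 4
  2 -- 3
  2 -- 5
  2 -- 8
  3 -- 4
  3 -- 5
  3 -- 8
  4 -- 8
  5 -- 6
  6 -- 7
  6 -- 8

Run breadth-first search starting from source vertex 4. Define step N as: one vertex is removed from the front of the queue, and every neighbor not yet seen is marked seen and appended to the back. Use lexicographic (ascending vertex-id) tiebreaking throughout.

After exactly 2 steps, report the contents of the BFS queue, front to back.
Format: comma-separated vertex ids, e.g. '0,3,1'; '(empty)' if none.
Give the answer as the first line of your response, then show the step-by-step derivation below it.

3,8,2

step 1: dequeue 4; queue=[1,3,8]; order=4
step 2: dequeue 1; queue=[3,8,2]; order=4,1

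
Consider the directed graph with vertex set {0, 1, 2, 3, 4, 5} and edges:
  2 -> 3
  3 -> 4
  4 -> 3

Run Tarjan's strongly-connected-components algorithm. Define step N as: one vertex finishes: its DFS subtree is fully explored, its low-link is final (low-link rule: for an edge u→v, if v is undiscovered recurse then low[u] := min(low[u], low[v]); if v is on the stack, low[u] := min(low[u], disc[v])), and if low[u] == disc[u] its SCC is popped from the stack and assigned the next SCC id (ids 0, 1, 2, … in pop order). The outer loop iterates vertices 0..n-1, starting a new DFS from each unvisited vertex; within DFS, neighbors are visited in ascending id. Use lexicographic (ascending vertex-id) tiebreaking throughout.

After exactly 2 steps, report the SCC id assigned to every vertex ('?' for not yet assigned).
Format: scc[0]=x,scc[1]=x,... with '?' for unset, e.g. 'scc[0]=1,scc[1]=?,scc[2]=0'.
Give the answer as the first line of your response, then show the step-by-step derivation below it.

scc[0]=0,scc[1]=1,scc[2]=?,scc[3]=?,scc[4]=?,scc[5]=?

step 1: low=(low[0]=0,low[1]=?,low[2]=?,low[3]=?,low[4]=?,low[5]=?); scc=(scc[0]=0,scc[1]=?,scc[2]=?,scc[3]=?,scc[4]=?,scc[5]=?)
step 2: low=(low[0]=0,low[1]=1,low[2]=?,low[3]=?,low[4]=?,low[5]=?); scc=(scc[0]=0,scc[1]=1,scc[2]=?,scc[3]=?,scc[4]=?,scc[5]=?)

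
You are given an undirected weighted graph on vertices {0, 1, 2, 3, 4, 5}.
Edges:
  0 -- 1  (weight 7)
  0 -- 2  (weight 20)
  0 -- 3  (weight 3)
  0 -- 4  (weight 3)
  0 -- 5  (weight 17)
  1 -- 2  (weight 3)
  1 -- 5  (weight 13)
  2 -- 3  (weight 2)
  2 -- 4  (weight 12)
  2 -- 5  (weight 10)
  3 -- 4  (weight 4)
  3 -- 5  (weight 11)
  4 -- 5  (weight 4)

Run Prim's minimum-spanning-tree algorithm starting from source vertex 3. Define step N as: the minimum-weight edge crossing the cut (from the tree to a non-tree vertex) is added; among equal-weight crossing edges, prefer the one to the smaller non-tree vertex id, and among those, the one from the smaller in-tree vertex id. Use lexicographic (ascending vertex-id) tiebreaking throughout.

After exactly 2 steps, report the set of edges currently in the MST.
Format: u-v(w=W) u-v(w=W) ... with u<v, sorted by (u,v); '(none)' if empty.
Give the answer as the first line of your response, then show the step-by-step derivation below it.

0-3(w=3) 2-3(w=2)

step 1: add edge 2-3 (w=2); MST = {2-3(w=2)}
step 2: add edge 0-3 (w=3); MST = {0-3(w=3) 2-3(w=2)}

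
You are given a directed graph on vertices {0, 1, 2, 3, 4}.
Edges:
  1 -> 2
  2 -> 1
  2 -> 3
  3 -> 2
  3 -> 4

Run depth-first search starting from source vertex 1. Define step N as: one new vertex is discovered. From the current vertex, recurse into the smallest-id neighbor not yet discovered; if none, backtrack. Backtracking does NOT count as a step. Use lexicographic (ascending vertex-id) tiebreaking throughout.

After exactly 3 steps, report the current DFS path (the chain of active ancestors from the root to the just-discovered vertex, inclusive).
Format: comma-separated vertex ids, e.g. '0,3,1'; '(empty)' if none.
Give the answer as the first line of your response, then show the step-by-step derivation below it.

1,2,3

step 1: discover 1; path=1; order=1
step 2: discover 2; path=1>2; order=1,2
step 3: discover 3; path=1>2>3; order=1,2,3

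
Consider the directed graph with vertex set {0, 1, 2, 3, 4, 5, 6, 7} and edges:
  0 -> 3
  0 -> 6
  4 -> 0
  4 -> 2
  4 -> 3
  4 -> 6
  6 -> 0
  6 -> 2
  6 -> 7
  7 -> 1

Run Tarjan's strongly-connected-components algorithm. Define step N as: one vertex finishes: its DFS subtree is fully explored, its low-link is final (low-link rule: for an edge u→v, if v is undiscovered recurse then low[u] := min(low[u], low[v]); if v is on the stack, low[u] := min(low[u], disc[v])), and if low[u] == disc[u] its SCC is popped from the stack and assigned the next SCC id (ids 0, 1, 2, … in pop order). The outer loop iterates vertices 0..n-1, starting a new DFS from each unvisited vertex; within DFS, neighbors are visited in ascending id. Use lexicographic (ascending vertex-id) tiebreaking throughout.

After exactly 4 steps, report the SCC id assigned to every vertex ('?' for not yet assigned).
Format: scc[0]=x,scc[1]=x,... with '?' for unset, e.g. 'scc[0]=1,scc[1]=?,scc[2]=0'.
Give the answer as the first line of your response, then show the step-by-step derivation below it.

scc[0]=?,scc[1]=2,scc[2]=1,scc[3]=0,scc[4]=?,scc[5]=?,scc[6]=?,scc[7]=3

step 1: low=(low[0]=0,low[1]=?,low[2]=?,low[3]=1,low[4]=?,low[5]=?,low[6]=?,low[7]=?); scc=(scc[0]=?,scc[1]=?,scc[2]=?,scc[3]=0,scc[4]=?,scc[5]=?,scc[6]=?,scc[7]=?)
step 2: low=(low[0]=0,low[1]=?,low[2]=3,low[3]=1,low[4]=?,low[5]=?,low[6]=0,low[7]=?); scc=(scc[0]=?,scc[1]=?,scc[2]=1,scc[3]=0,scc[4]=?,scc[5]=?,scc[6]=?,scc[7]=?)
step 3: low=(low[0]=0,low[1]=5,low[2]=3,low[3]=1,low[4]=?,low[5]=?,low[6]=0,low[7]=4); scc=(scc[0]=?,scc[1]=2,scc[2]=1,scc[3]=0,scc[4]=?,scc[5]=?,scc[6]=?,scc[7]=?)
step 4: low=(low[0]=0,low[1]=5,low[2]=3,low[3]=1,low[4]=?,low[5]=?,low[6]=0,low[7]=4); scc=(scc[0]=?,scc[1]=2,scc[2]=1,scc[3]=0,scc[4]=?,scc[5]=?,scc[6]=?,scc[7]=3)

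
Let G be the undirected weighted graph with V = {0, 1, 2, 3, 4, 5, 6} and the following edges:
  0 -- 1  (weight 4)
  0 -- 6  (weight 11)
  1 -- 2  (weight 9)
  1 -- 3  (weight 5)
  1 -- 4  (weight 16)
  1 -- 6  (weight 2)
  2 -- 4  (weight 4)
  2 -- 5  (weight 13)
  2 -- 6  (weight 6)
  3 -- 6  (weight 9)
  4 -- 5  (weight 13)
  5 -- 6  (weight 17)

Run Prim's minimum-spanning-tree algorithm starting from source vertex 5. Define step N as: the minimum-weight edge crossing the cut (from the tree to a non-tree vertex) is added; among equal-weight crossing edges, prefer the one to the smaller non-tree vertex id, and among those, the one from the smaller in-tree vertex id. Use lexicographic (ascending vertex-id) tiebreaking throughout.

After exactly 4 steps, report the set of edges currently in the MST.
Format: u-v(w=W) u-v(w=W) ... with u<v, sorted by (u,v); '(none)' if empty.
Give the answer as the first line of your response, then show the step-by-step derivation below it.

1-6(w=2) 2-4(w=4) 2-5(w=13) 2-6(w=6)

step 1: add edge 2-5 (w=13); MST = {2-5(w=13)}
step 2: add edge 2-4 (w=4); MST = {2-4(w=4) 2-5(w=13)}
step 3: add edge 2-6 (w=6); MST = {2-4(w=4) 2-5(w=13) 2-6(w=6)}
step 4: add edge 1-6 (w=2); MST = {1-6(w=2) 2-4(w=4) 2-5(w=13) 2-6(w=6)}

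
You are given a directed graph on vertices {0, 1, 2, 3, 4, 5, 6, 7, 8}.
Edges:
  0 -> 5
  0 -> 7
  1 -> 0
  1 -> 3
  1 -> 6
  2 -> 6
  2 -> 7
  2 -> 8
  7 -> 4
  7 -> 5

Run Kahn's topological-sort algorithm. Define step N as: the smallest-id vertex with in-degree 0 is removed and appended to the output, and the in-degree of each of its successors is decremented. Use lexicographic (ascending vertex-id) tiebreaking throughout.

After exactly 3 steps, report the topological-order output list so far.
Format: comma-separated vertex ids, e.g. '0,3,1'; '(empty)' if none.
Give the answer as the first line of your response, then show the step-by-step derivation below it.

1,0,2

step 1: output 1; order=[1]; indeg=(0,0,0,0,1,2,1,2,1)
step 2: output 0; order=[1,0]; indeg=(0,0,0,0,1,1,1,1,1)
step 3: output 2; order=[1,0,2]; indeg=(0,0,0,0,1,1,0,0,0)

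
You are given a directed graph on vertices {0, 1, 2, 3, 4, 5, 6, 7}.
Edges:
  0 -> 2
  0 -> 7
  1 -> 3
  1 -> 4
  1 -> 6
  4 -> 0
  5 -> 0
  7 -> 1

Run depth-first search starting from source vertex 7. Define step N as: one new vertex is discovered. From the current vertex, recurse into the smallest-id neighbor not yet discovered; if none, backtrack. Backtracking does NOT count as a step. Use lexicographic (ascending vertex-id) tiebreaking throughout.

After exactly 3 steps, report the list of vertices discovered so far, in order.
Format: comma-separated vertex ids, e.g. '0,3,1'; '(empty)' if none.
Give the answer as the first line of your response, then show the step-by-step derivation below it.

7,1,3

step 1: discover 7; path=7; order=7
step 2: discover 1; path=7>1; order=7,1
step 3: discover 3; path=7>1>3; order=7,1,3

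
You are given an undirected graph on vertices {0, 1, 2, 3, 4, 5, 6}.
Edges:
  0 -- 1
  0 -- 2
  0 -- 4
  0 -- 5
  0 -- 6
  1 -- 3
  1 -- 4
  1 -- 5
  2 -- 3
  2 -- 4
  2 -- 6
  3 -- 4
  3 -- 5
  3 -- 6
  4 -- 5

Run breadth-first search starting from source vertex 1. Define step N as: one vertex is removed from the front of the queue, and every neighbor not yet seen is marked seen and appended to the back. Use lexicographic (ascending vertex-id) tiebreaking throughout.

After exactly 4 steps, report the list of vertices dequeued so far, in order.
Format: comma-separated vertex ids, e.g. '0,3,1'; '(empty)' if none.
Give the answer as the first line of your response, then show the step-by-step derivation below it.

1,0,3,4

step 1: dequeue 1; queue=[0,3,4,5]; order=1
step 2: dequeue 0; queue=[3,4,5,2,6]; order=1,0
step 3: dequeue 3; queue=[4,5,2,6]; order=1,0,3
step 4: dequeue 4; queue=[5,2,6]; order=1,0,3,4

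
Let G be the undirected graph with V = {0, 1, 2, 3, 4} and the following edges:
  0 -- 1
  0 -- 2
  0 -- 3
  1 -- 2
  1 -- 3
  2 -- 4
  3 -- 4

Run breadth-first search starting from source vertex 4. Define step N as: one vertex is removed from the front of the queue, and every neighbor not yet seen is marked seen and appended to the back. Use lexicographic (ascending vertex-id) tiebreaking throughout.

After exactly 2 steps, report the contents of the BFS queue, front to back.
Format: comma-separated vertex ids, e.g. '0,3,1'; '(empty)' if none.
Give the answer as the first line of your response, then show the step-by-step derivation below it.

3,0,1

step 1: dequeue 4; queue=[2,3]; order=4
step 2: dequeue 2; queue=[3,0,1]; order=4,2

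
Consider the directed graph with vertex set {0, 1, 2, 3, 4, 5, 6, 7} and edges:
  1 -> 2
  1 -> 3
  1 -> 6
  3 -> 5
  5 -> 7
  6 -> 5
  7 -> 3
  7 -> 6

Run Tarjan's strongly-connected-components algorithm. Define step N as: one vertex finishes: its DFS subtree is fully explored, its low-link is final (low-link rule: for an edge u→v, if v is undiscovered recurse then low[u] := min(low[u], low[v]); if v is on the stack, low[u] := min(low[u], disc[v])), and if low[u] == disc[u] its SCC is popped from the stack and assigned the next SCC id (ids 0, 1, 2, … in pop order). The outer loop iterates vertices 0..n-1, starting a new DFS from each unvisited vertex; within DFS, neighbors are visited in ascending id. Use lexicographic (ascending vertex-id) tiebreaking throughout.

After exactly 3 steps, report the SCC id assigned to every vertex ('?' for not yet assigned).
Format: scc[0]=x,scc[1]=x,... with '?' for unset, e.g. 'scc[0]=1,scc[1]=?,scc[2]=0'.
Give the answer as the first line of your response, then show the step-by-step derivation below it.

scc[0]=0,scc[1]=?,scc[2]=1,scc[3]=?,scc[4]=?,scc[5]=?,scc[6]=?,scc[7]=?

step 1: low=(low[0]=0,low[1]=?,low[2]=?,low[3]=?,low[4]=?,low[5]=?,low[6]=?,low[7]=?); scc=(scc[0]=0,scc[1]=?,scc[2]=?,scc[3]=?,scc[4]=?,scc[5]=?,scc[6]=?,scc[7]=?)
step 2: low=(low[0]=0,low[1]=1,low[2]=2,low[3]=?,low[4]=?,low[5]=?,low[6]=?,low[7]=?); scc=(scc[0]=0,scc[1]=?,scc[2]=1,scc[3]=?,scc[4]=?,scc[5]=?,scc[6]=?,scc[7]=?)
step 3: low=(low[0]=0,low[1]=1,low[2]=2,low[3]=3,low[4]=?,low[5]=4,low[6]=4,low[7]=3); scc=(scc[0]=0,scc[1]=?,scc[2]=1,scc[3]=?,scc[4]=?,scc[5]=?,scc[6]=?,scc[7]=?)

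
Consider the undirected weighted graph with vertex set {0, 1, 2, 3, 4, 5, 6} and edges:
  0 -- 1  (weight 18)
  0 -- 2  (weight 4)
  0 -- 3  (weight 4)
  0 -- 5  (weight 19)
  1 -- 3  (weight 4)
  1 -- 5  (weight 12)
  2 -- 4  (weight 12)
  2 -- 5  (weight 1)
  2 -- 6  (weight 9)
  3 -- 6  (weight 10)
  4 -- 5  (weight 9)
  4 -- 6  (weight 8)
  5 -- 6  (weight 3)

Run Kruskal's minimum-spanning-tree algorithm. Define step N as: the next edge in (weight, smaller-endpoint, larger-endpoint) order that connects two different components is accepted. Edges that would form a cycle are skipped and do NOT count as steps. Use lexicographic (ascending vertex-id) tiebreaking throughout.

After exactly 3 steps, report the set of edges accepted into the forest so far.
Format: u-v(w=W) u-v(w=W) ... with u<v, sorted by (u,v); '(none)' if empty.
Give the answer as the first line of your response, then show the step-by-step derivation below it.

0-2(w=4) 2-5(w=1) 5-6(w=3)

step 1: add edge 2-5 (w=1); MST = {2-5(w=1)}
step 2: add edge 5-6 (w=3); MST = {2-5(w=1) 5-6(w=3)}
step 3: add edge 0-2 (w=4); MST = {0-2(w=4) 2-5(w=1) 5-6(w=3)}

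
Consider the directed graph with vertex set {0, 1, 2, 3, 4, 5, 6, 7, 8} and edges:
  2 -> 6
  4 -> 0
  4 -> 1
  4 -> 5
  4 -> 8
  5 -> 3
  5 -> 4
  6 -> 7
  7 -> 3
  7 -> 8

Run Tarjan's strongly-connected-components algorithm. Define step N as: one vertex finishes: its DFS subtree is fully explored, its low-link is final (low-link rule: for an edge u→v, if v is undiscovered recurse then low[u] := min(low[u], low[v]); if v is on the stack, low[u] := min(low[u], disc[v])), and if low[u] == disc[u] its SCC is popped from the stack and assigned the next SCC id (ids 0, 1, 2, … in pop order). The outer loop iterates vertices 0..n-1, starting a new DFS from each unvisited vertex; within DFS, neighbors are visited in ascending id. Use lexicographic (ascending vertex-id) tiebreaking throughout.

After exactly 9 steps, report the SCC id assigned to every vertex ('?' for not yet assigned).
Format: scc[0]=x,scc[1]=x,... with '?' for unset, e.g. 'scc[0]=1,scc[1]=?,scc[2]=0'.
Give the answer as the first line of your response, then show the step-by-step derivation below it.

scc[0]=0,scc[1]=1,scc[2]=6,scc[3]=2,scc[4]=7,scc[5]=7,scc[6]=5,scc[7]=4,scc[8]=3

step 1: low=(low[0]=0,low[1]=?,low[2]=?,low[3]=?,low[4]=?,low[5]=?,low[6]=?,low[7]=?,low[8]=?); scc=(scc[0]=0,scc[1]=?,scc[2]=?,scc[3]=?,scc[4]=?,scc[5]=?,scc[6]=?,scc[7]=?,scc[8]=?)
step 2: low=(low[0]=0,low[1]=1,low[2]=?,low[3]=?,low[4]=?,low[5]=?,low[6]=?,low[7]=?,low[8]=?); scc=(scc[0]=0,scc[1]=1,scc[2]=?,scc[3]=?,scc[4]=?,scc[5]=?,scc[6]=?,scc[7]=?,scc[8]=?)
step 3: low=(low[0]=0,low[1]=1,low[2]=2,low[3]=5,low[4]=?,low[5]=?,low[6]=3,low[7]=4,low[8]=?); scc=(scc[0]=0,scc[1]=1,scc[2]=?,scc[3]=2,scc[4]=?,scc[5]=?,scc[6]=?,scc[7]=?,scc[8]=?)
step 4: low=(low[0]=0,low[1]=1,low[2]=2,low[3]=5,low[4]=?,low[5]=?,low[6]=3,low[7]=4,low[8]=6); scc=(scc[0]=0,scc[1]=1,scc[2]=?,scc[3]=2,scc[4]=?,scc[5]=?,scc[6]=?,scc[7]=?,scc[8]=3)
step 5: low=(low[0]=0,low[1]=1,low[2]=2,low[3]=5,low[4]=?,low[5]=?,low[6]=3,low[7]=4,low[8]=6); scc=(scc[0]=0,scc[1]=1,scc[2]=?,scc[3]=2,scc[4]=?,scc[5]=?,scc[6]=?,scc[7]=4,scc[8]=3)
step 6: low=(low[0]=0,low[1]=1,low[2]=2,low[3]=5,low[4]=?,low[5]=?,low[6]=3,low[7]=4,low[8]=6); scc=(scc[0]=0,scc[1]=1,scc[2]=?,scc[3]=2,scc[4]=?,scc[5]=?,scc[6]=5,scc[7]=4,scc[8]=3)
step 7: low=(low[0]=0,low[1]=1,low[2]=2,low[3]=5,low[4]=?,low[5]=?,low[6]=3,low[7]=4,low[8]=6); scc=(scc[0]=0,scc[1]=1,scc[2]=6,scc[3]=2,scc[4]=?,scc[5]=?,scc[6]=5,scc[7]=4,scc[8]=3)
step 8: low=(low[0]=0,low[1]=1,low[2]=2,low[3]=5,low[4]=7,low[5]=7,low[6]=3,low[7]=4,low[8]=6); scc=(scc[0]=0,scc[1]=1,scc[2]=6,scc[3]=2,scc[4]=?,scc[5]=?,scc[6]=5,scc[7]=4,scc[8]=3)
step 9: low=(low[0]=0,low[1]=1,low[2]=2,low[3]=5,low[4]=7,low[5]=7,low[6]=3,low[7]=4,low[8]=6); scc=(scc[0]=0,scc[1]=1,scc[2]=6,scc[3]=2,scc[4]=7,scc[5]=7,scc[6]=5,scc[7]=4,scc[8]=3)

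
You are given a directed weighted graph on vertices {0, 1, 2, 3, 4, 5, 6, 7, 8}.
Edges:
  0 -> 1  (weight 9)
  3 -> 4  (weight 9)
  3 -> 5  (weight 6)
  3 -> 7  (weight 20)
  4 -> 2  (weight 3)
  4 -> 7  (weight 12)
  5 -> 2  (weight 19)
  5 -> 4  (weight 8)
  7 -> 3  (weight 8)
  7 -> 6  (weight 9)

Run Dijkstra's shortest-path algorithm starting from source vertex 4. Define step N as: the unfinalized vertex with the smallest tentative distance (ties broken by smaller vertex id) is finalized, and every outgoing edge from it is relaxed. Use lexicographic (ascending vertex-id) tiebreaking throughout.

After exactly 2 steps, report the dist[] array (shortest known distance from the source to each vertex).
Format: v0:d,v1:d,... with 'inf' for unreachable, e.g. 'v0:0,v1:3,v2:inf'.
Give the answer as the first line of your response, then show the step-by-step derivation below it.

v0:inf,v1:inf,v2:3,v3:inf,v4:0,v5:inf,v6:inf,v7:12,v8:inf

step 1: dist = v0:inf,v1:inf,v2:3,v3:inf,v4:0,v5:inf,v6:inf,v7:12,v8:inf
step 2: dist = v0:inf,v1:inf,v2:3,v3:inf,v4:0,v5:inf,v6:inf,v7:12,v8:inf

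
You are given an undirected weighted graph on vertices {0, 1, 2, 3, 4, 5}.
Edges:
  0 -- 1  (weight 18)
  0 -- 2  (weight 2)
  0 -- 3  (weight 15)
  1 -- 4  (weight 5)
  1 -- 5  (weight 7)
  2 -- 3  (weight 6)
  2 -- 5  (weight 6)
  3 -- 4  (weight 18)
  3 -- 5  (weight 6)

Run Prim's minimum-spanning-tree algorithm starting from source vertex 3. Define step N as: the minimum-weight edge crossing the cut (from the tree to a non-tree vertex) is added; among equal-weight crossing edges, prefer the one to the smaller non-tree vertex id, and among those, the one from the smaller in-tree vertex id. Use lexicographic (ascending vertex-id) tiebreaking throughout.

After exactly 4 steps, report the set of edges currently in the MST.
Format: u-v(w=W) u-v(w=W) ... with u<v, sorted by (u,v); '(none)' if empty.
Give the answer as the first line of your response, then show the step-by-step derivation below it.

0-2(w=2) 1-5(w=7) 2-3(w=6) 2-5(w=6)

step 1: add edge 2-3 (w=6); MST = {2-3(w=6)}
step 2: add edge 0-2 (w=2); MST = {0-2(w=2) 2-3(w=6)}
step 3: add edge 2-5 (w=6); MST = {0-2(w=2) 2-3(w=6) 2-5(w=6)}
step 4: add edge 1-5 (w=7); MST = {0-2(w=2) 1-5(w=7) 2-3(w=6) 2-5(w=6)}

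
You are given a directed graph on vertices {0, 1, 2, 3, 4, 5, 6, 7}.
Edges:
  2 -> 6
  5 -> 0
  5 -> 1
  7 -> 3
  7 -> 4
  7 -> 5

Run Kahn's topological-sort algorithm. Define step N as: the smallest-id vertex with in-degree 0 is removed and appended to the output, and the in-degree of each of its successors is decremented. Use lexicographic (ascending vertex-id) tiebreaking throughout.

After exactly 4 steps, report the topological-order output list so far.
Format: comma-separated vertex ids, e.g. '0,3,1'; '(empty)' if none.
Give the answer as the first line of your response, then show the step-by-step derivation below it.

2,6,7,3

step 1: output 2; order=[2]; indeg=(1,1,0,1,1,1,0,0)
step 2: output 6; order=[2,6]; indeg=(1,1,0,1,1,1,0,0)
step 3: output 7; order=[2,6,7]; indeg=(1,1,0,0,0,0,0,0)
step 4: output 3; order=[2,6,7,3]; indeg=(1,1,0,0,0,0,0,0)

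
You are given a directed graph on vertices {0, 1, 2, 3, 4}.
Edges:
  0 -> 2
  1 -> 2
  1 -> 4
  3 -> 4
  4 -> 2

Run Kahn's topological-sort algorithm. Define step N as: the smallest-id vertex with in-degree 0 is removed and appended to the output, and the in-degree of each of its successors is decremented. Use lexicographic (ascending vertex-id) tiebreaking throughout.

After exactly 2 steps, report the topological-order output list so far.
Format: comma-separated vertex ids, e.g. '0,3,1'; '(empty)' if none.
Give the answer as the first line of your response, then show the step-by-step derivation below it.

0,1

step 1: output 0; order=[0]; indeg=(0,0,2,0,2)
step 2: output 1; order=[0,1]; indeg=(0,0,1,0,1)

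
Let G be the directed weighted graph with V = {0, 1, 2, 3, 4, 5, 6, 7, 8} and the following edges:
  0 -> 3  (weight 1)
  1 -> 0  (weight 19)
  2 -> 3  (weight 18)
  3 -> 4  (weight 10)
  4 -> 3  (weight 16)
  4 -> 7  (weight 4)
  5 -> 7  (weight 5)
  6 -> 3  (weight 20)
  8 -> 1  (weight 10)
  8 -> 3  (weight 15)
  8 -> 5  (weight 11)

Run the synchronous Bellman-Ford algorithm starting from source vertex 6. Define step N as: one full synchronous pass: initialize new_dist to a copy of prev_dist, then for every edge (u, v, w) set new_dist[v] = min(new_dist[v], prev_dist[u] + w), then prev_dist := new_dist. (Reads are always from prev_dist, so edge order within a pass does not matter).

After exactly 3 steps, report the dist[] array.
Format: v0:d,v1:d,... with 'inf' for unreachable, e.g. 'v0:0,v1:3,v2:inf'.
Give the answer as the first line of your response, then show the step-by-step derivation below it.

v0:inf,v1:inf,v2:inf,v3:20,v4:30,v5:inf,v6:0,v7:34,v8:inf

step 1: dist = v0:inf,v1:inf,v2:inf,v3:20,v4:inf,v5:inf,v6:0,v7:inf,v8:inf
step 2: dist = v0:inf,v1:inf,v2:inf,v3:20,v4:30,v5:inf,v6:0,v7:inf,v8:inf
step 3: dist = v0:inf,v1:inf,v2:inf,v3:20,v4:30,v5:inf,v6:0,v7:34,v8:inf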